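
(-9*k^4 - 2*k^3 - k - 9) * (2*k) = -18*k^5 - 4*k^4 - 2*k^2 - 18*k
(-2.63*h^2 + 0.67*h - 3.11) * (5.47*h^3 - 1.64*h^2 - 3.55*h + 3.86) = -14.3861*h^5 + 7.9781*h^4 - 8.774*h^3 - 7.4299*h^2 + 13.6267*h - 12.0046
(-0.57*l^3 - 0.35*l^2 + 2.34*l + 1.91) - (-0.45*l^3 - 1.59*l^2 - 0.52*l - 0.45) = -0.12*l^3 + 1.24*l^2 + 2.86*l + 2.36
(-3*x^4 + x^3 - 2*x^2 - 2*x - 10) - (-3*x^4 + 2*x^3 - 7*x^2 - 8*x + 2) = -x^3 + 5*x^2 + 6*x - 12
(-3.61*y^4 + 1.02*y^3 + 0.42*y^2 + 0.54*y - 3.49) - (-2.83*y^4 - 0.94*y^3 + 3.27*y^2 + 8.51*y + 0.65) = -0.78*y^4 + 1.96*y^3 - 2.85*y^2 - 7.97*y - 4.14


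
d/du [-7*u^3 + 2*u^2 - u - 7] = -21*u^2 + 4*u - 1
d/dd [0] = 0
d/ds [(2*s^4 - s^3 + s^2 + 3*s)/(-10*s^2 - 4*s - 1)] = (-40*s^5 - 14*s^4 + 29*s^2 - 2*s - 3)/(100*s^4 + 80*s^3 + 36*s^2 + 8*s + 1)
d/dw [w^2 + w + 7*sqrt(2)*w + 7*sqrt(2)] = 2*w + 1 + 7*sqrt(2)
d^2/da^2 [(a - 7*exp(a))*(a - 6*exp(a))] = -13*a*exp(a) + 168*exp(2*a) - 26*exp(a) + 2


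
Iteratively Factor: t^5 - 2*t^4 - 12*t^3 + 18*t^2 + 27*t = (t + 1)*(t^4 - 3*t^3 - 9*t^2 + 27*t) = (t - 3)*(t + 1)*(t^3 - 9*t) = t*(t - 3)*(t + 1)*(t^2 - 9) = t*(t - 3)*(t + 1)*(t + 3)*(t - 3)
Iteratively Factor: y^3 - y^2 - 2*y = (y)*(y^2 - y - 2) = y*(y + 1)*(y - 2)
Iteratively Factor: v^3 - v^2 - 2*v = (v)*(v^2 - v - 2) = v*(v - 2)*(v + 1)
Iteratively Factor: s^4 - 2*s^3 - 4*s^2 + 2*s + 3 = (s - 1)*(s^3 - s^2 - 5*s - 3) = (s - 3)*(s - 1)*(s^2 + 2*s + 1) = (s - 3)*(s - 1)*(s + 1)*(s + 1)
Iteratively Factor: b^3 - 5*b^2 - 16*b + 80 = (b + 4)*(b^2 - 9*b + 20) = (b - 5)*(b + 4)*(b - 4)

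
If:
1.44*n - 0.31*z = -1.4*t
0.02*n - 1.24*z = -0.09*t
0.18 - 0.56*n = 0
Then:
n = 0.32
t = -0.33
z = -0.02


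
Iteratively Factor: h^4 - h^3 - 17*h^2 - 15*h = (h)*(h^3 - h^2 - 17*h - 15) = h*(h - 5)*(h^2 + 4*h + 3) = h*(h - 5)*(h + 1)*(h + 3)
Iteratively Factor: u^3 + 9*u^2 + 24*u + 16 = (u + 1)*(u^2 + 8*u + 16) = (u + 1)*(u + 4)*(u + 4)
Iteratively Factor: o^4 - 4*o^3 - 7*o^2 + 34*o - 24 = (o - 2)*(o^3 - 2*o^2 - 11*o + 12) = (o - 2)*(o - 1)*(o^2 - o - 12) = (o - 2)*(o - 1)*(o + 3)*(o - 4)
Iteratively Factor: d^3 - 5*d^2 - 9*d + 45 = (d - 3)*(d^2 - 2*d - 15) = (d - 3)*(d + 3)*(d - 5)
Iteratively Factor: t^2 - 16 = (t + 4)*(t - 4)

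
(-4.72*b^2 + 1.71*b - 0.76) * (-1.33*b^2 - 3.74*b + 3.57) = 6.2776*b^4 + 15.3785*b^3 - 22.235*b^2 + 8.9471*b - 2.7132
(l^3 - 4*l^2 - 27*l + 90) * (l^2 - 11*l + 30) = l^5 - 15*l^4 + 47*l^3 + 267*l^2 - 1800*l + 2700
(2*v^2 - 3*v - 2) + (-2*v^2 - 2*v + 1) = -5*v - 1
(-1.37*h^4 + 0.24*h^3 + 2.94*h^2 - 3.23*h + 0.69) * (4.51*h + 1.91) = -6.1787*h^5 - 1.5343*h^4 + 13.7178*h^3 - 8.9519*h^2 - 3.0574*h + 1.3179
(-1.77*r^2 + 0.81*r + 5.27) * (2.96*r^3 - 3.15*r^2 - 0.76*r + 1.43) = -5.2392*r^5 + 7.9731*r^4 + 14.3929*r^3 - 19.7472*r^2 - 2.8469*r + 7.5361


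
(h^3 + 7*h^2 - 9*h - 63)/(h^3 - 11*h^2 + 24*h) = (h^2 + 10*h + 21)/(h*(h - 8))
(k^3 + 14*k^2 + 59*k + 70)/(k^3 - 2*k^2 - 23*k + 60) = (k^2 + 9*k + 14)/(k^2 - 7*k + 12)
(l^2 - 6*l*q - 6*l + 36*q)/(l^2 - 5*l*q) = (l^2 - 6*l*q - 6*l + 36*q)/(l*(l - 5*q))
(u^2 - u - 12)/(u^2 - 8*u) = (u^2 - u - 12)/(u*(u - 8))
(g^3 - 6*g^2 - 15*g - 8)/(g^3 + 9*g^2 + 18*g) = (g^3 - 6*g^2 - 15*g - 8)/(g*(g^2 + 9*g + 18))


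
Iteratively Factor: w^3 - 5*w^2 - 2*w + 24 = (w - 4)*(w^2 - w - 6) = (w - 4)*(w + 2)*(w - 3)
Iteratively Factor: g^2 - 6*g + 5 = (g - 5)*(g - 1)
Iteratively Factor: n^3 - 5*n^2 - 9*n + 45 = (n - 5)*(n^2 - 9) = (n - 5)*(n - 3)*(n + 3)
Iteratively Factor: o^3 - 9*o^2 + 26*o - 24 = (o - 3)*(o^2 - 6*o + 8) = (o - 4)*(o - 3)*(o - 2)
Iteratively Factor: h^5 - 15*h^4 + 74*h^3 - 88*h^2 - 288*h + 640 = (h + 2)*(h^4 - 17*h^3 + 108*h^2 - 304*h + 320) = (h - 5)*(h + 2)*(h^3 - 12*h^2 + 48*h - 64) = (h - 5)*(h - 4)*(h + 2)*(h^2 - 8*h + 16) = (h - 5)*(h - 4)^2*(h + 2)*(h - 4)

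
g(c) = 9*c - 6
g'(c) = 9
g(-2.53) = -28.77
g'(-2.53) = 9.00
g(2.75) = 18.75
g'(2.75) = 9.00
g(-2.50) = -28.50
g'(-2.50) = 9.00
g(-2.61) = -29.49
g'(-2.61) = 9.00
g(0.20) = -4.20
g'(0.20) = 9.00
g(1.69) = 9.21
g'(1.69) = 9.00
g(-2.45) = -28.05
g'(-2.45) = 9.00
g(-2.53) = -28.77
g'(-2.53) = 9.00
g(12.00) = 102.00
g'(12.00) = 9.00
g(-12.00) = -114.00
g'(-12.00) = 9.00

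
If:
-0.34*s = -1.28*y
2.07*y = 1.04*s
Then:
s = 0.00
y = 0.00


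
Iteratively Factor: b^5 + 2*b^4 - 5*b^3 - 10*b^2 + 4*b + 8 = (b - 2)*(b^4 + 4*b^3 + 3*b^2 - 4*b - 4) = (b - 2)*(b + 2)*(b^3 + 2*b^2 - b - 2) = (b - 2)*(b + 2)^2*(b^2 - 1) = (b - 2)*(b + 1)*(b + 2)^2*(b - 1)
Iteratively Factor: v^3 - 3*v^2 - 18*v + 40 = (v - 2)*(v^2 - v - 20) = (v - 5)*(v - 2)*(v + 4)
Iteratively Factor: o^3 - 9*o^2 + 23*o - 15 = (o - 3)*(o^2 - 6*o + 5) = (o - 5)*(o - 3)*(o - 1)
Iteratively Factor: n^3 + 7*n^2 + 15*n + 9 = (n + 3)*(n^2 + 4*n + 3) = (n + 1)*(n + 3)*(n + 3)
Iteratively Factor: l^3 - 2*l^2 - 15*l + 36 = (l + 4)*(l^2 - 6*l + 9) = (l - 3)*(l + 4)*(l - 3)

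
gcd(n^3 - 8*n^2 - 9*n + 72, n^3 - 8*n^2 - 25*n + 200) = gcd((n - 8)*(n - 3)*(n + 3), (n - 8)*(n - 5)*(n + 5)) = n - 8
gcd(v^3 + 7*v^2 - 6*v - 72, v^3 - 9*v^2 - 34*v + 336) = v + 6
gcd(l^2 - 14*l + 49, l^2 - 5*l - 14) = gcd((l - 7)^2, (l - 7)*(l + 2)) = l - 7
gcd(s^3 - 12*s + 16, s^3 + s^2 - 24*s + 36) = s - 2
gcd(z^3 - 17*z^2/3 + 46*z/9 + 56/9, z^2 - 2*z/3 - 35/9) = z - 7/3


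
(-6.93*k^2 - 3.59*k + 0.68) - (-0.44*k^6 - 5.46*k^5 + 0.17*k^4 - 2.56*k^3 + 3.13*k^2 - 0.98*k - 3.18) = 0.44*k^6 + 5.46*k^5 - 0.17*k^4 + 2.56*k^3 - 10.06*k^2 - 2.61*k + 3.86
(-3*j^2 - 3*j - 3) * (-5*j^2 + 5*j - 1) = 15*j^4 + 3*j^2 - 12*j + 3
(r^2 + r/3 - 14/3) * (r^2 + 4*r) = r^4 + 13*r^3/3 - 10*r^2/3 - 56*r/3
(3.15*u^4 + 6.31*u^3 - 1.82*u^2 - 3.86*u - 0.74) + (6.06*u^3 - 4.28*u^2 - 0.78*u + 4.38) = 3.15*u^4 + 12.37*u^3 - 6.1*u^2 - 4.64*u + 3.64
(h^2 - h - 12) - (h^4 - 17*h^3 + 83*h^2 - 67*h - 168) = -h^4 + 17*h^3 - 82*h^2 + 66*h + 156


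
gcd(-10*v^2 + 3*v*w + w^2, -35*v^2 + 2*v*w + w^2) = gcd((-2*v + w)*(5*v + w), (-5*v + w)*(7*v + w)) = 1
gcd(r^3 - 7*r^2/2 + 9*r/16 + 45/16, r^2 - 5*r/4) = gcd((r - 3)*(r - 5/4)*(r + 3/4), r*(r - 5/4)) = r - 5/4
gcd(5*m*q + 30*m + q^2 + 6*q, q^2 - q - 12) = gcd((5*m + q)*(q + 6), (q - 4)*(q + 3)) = 1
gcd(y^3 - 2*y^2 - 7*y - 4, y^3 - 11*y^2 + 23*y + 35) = y + 1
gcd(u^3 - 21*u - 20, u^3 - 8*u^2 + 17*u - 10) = u - 5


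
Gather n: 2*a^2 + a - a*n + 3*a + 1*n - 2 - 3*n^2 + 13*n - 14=2*a^2 + 4*a - 3*n^2 + n*(14 - a) - 16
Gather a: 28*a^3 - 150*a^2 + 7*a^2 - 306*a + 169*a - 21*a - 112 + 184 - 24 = 28*a^3 - 143*a^2 - 158*a + 48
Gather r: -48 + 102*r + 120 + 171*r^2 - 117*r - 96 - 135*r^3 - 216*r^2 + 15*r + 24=-135*r^3 - 45*r^2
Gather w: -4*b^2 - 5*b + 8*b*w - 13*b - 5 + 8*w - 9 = -4*b^2 - 18*b + w*(8*b + 8) - 14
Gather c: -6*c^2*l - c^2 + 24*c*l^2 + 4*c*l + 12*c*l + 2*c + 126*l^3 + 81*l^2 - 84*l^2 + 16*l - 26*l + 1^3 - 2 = c^2*(-6*l - 1) + c*(24*l^2 + 16*l + 2) + 126*l^3 - 3*l^2 - 10*l - 1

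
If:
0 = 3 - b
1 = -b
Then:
No Solution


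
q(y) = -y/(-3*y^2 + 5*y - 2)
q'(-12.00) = 0.00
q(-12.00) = -0.02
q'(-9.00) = 0.00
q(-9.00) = -0.03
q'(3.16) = -0.11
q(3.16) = 0.20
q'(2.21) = -0.40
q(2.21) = 0.39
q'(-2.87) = -0.01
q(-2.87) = -0.07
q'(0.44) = 9.79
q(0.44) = 1.16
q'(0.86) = -33.18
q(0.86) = -10.59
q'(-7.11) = -0.00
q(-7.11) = -0.04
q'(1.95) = -0.70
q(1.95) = 0.53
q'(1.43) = -4.26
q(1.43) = 1.45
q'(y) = -y*(6*y - 5)/(-3*y^2 + 5*y - 2)^2 - 1/(-3*y^2 + 5*y - 2)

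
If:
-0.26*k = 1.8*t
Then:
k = -6.92307692307692*t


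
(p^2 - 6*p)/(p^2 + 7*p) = (p - 6)/(p + 7)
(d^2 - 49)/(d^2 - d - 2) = (49 - d^2)/(-d^2 + d + 2)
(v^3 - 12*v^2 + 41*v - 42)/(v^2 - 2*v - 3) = (v^2 - 9*v + 14)/(v + 1)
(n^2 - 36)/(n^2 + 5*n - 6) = (n - 6)/(n - 1)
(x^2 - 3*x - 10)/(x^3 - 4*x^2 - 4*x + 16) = (x - 5)/(x^2 - 6*x + 8)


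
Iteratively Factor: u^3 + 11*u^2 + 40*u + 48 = (u + 4)*(u^2 + 7*u + 12) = (u + 4)^2*(u + 3)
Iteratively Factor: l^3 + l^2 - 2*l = (l + 2)*(l^2 - l) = l*(l + 2)*(l - 1)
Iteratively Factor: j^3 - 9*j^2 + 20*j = (j)*(j^2 - 9*j + 20) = j*(j - 4)*(j - 5)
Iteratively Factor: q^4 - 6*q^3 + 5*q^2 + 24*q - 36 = (q - 2)*(q^3 - 4*q^2 - 3*q + 18) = (q - 2)*(q + 2)*(q^2 - 6*q + 9) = (q - 3)*(q - 2)*(q + 2)*(q - 3)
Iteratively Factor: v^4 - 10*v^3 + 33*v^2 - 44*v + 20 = (v - 1)*(v^3 - 9*v^2 + 24*v - 20) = (v - 5)*(v - 1)*(v^2 - 4*v + 4) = (v - 5)*(v - 2)*(v - 1)*(v - 2)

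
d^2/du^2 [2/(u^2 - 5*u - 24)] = 4*(u^2 - 5*u - (2*u - 5)^2 - 24)/(-u^2 + 5*u + 24)^3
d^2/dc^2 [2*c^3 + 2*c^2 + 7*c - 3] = 12*c + 4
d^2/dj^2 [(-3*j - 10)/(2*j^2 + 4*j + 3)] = 4*(-8*(j + 1)^2*(3*j + 10) + (9*j + 16)*(2*j^2 + 4*j + 3))/(2*j^2 + 4*j + 3)^3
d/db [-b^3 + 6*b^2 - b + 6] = -3*b^2 + 12*b - 1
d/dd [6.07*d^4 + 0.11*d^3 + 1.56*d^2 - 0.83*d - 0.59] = 24.28*d^3 + 0.33*d^2 + 3.12*d - 0.83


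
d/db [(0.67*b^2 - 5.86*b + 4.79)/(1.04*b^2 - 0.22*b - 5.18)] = (5.947*b^2 - 16.9044*b + 31.4086)/(1.0816*b^4 - 0.4576*b^3 - 10.726*b^2 + 2.2792*b + 26.8324)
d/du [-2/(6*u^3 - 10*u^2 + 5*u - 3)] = 2*(18*u^2 - 20*u + 5)/(6*u^3 - 10*u^2 + 5*u - 3)^2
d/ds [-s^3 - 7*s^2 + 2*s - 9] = -3*s^2 - 14*s + 2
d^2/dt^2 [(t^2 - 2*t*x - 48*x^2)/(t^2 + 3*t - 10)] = 2*(-2*t^3*x - 3*t^3 - 144*t^2*x^2 + 30*t^2 - 432*t*x^2 - 60*t*x - 912*x^2 - 60*x + 100)/(t^6 + 9*t^5 - 3*t^4 - 153*t^3 + 30*t^2 + 900*t - 1000)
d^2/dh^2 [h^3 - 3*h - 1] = 6*h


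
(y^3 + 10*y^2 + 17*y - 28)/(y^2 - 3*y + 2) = (y^2 + 11*y + 28)/(y - 2)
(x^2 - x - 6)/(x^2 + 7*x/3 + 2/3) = 3*(x - 3)/(3*x + 1)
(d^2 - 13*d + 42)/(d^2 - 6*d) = (d - 7)/d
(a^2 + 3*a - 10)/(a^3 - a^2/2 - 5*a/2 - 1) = 2*(a + 5)/(2*a^2 + 3*a + 1)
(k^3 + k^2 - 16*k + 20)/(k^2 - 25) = (k^2 - 4*k + 4)/(k - 5)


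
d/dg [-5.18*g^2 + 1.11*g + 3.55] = 1.11 - 10.36*g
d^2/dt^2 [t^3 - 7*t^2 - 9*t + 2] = 6*t - 14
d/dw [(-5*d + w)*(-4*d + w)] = -9*d + 2*w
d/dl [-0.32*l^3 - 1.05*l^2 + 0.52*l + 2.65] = -0.96*l^2 - 2.1*l + 0.52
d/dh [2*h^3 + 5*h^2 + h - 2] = 6*h^2 + 10*h + 1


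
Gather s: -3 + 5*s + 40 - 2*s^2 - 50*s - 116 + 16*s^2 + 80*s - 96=14*s^2 + 35*s - 175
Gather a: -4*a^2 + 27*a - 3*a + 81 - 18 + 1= -4*a^2 + 24*a + 64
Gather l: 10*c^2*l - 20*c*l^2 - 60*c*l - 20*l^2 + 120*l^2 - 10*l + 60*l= l^2*(100 - 20*c) + l*(10*c^2 - 60*c + 50)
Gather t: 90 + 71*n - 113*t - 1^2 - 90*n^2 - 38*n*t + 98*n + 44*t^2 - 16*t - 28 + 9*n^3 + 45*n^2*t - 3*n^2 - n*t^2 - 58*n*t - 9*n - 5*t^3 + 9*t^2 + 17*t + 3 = 9*n^3 - 93*n^2 + 160*n - 5*t^3 + t^2*(53 - n) + t*(45*n^2 - 96*n - 112) + 64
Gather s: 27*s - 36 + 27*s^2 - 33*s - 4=27*s^2 - 6*s - 40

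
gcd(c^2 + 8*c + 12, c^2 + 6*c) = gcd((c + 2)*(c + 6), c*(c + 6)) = c + 6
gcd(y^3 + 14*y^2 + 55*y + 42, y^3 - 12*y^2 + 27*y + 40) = y + 1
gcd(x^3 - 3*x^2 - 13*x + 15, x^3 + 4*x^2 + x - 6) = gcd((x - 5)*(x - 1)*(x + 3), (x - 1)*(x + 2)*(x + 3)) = x^2 + 2*x - 3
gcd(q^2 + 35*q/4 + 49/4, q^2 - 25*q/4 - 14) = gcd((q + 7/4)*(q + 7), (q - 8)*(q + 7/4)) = q + 7/4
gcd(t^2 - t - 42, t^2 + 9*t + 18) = t + 6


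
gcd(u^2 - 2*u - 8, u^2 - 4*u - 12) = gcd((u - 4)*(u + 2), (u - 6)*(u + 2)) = u + 2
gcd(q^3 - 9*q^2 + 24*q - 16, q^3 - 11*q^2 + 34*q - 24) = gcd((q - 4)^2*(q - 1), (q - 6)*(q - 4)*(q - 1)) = q^2 - 5*q + 4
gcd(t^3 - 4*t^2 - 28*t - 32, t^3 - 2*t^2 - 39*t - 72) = t - 8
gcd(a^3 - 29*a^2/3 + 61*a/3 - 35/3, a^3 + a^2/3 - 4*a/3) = a - 1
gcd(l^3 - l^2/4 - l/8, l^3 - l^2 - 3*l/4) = l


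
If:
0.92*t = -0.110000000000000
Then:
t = -0.12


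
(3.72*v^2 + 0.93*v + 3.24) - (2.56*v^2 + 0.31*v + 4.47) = 1.16*v^2 + 0.62*v - 1.23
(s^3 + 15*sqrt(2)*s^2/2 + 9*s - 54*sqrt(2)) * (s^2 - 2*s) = s^5 - 2*s^4 + 15*sqrt(2)*s^4/2 - 15*sqrt(2)*s^3 + 9*s^3 - 54*sqrt(2)*s^2 - 18*s^2 + 108*sqrt(2)*s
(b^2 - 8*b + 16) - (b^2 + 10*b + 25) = -18*b - 9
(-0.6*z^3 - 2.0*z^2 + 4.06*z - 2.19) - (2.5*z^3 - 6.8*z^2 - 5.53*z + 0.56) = -3.1*z^3 + 4.8*z^2 + 9.59*z - 2.75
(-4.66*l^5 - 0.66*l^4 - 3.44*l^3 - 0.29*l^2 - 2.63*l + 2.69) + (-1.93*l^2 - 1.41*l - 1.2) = -4.66*l^5 - 0.66*l^4 - 3.44*l^3 - 2.22*l^2 - 4.04*l + 1.49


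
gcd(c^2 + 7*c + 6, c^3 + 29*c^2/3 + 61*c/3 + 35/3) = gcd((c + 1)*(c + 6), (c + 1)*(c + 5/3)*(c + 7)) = c + 1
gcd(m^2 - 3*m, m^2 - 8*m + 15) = m - 3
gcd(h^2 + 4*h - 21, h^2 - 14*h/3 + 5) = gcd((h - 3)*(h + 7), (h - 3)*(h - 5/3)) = h - 3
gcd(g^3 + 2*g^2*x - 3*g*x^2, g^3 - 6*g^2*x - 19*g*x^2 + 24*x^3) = -g^2 - 2*g*x + 3*x^2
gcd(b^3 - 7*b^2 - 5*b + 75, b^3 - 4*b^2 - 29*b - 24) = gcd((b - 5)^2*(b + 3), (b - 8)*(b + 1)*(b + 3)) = b + 3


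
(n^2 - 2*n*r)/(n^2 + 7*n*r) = (n - 2*r)/(n + 7*r)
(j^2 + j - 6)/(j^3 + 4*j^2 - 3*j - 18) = 1/(j + 3)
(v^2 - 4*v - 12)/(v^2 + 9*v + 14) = (v - 6)/(v + 7)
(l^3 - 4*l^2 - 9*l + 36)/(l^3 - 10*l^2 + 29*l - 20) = (l^2 - 9)/(l^2 - 6*l + 5)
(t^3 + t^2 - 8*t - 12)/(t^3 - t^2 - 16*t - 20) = (t - 3)/(t - 5)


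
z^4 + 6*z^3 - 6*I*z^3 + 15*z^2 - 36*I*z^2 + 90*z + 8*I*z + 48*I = (z + 6)*(z - 8*I)*(z + I)^2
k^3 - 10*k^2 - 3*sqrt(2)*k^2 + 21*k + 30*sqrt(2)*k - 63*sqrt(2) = (k - 7)*(k - 3)*(k - 3*sqrt(2))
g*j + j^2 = j*(g + j)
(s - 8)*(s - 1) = s^2 - 9*s + 8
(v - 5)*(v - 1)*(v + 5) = v^3 - v^2 - 25*v + 25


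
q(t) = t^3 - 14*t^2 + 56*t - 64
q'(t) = 3*t^2 - 28*t + 56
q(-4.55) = -702.83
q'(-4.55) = 245.51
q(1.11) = -17.72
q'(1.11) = 28.62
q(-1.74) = -209.09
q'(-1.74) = 113.80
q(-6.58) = -1323.52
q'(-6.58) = 370.13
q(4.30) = -2.55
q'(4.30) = -8.93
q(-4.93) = -800.17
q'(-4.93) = 266.95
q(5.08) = -9.71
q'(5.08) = -8.82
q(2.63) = 4.63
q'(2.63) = 3.11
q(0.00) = -64.00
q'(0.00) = 56.00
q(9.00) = 35.00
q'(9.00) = 47.00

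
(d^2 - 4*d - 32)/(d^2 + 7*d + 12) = (d - 8)/(d + 3)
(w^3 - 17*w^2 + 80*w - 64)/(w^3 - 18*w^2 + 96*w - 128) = (w - 1)/(w - 2)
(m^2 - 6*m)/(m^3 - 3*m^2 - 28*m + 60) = m/(m^2 + 3*m - 10)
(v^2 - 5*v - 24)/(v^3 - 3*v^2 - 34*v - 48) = 1/(v + 2)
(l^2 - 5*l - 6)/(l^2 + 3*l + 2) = (l - 6)/(l + 2)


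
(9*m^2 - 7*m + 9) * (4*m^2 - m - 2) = 36*m^4 - 37*m^3 + 25*m^2 + 5*m - 18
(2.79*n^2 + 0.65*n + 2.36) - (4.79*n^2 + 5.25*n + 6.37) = -2.0*n^2 - 4.6*n - 4.01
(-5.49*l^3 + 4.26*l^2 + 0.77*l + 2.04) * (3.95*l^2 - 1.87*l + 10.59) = -21.6855*l^5 + 27.0933*l^4 - 63.0638*l^3 + 51.7315*l^2 + 4.3395*l + 21.6036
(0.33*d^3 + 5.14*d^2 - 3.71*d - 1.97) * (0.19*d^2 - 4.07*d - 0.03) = 0.0627*d^5 - 0.3665*d^4 - 21.6346*d^3 + 14.5712*d^2 + 8.1292*d + 0.0591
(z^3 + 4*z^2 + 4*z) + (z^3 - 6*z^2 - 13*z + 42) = 2*z^3 - 2*z^2 - 9*z + 42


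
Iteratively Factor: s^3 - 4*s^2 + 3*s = (s)*(s^2 - 4*s + 3) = s*(s - 1)*(s - 3)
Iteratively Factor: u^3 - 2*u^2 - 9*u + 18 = (u + 3)*(u^2 - 5*u + 6) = (u - 3)*(u + 3)*(u - 2)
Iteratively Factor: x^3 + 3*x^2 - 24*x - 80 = (x - 5)*(x^2 + 8*x + 16) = (x - 5)*(x + 4)*(x + 4)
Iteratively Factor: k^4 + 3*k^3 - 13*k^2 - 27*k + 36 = (k + 4)*(k^3 - k^2 - 9*k + 9) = (k + 3)*(k + 4)*(k^2 - 4*k + 3) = (k - 1)*(k + 3)*(k + 4)*(k - 3)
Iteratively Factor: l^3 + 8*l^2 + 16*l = (l + 4)*(l^2 + 4*l) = l*(l + 4)*(l + 4)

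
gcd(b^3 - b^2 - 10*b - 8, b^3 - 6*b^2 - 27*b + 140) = b - 4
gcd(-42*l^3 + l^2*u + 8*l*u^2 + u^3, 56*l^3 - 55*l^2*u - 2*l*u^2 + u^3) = 7*l + u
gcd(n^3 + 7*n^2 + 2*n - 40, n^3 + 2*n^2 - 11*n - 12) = n + 4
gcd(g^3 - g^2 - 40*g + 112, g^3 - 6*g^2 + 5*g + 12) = g - 4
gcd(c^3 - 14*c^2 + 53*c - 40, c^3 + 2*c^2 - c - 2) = c - 1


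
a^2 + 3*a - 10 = (a - 2)*(a + 5)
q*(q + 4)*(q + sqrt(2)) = q^3 + sqrt(2)*q^2 + 4*q^2 + 4*sqrt(2)*q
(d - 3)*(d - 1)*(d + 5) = d^3 + d^2 - 17*d + 15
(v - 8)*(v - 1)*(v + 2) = v^3 - 7*v^2 - 10*v + 16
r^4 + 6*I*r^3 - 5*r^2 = r^2*(r + I)*(r + 5*I)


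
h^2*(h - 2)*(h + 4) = h^4 + 2*h^3 - 8*h^2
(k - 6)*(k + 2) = k^2 - 4*k - 12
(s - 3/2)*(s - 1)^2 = s^3 - 7*s^2/2 + 4*s - 3/2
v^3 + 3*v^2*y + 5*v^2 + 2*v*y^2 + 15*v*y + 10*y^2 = (v + 5)*(v + y)*(v + 2*y)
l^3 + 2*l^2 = l^2*(l + 2)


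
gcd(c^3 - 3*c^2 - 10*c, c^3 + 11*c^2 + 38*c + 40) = c + 2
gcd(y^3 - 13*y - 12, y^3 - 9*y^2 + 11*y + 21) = y + 1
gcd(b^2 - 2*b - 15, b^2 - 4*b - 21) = b + 3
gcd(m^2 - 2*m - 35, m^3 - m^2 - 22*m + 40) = m + 5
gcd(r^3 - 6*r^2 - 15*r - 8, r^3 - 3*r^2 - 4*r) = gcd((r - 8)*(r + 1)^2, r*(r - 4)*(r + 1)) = r + 1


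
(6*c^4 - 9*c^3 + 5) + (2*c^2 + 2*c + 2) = 6*c^4 - 9*c^3 + 2*c^2 + 2*c + 7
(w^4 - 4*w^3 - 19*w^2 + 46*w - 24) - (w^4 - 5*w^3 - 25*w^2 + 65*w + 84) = w^3 + 6*w^2 - 19*w - 108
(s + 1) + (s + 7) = 2*s + 8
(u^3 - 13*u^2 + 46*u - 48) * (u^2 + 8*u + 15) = u^5 - 5*u^4 - 43*u^3 + 125*u^2 + 306*u - 720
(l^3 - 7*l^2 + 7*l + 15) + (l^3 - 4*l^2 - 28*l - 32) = 2*l^3 - 11*l^2 - 21*l - 17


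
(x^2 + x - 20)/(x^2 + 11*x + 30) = (x - 4)/(x + 6)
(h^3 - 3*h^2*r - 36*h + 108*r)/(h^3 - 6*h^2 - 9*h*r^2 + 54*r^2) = (h + 6)/(h + 3*r)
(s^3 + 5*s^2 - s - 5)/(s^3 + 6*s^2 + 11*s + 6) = (s^2 + 4*s - 5)/(s^2 + 5*s + 6)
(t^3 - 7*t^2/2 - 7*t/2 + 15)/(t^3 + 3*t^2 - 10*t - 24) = (t - 5/2)/(t + 4)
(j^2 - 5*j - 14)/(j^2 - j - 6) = (j - 7)/(j - 3)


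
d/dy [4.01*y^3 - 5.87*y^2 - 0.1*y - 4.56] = 12.03*y^2 - 11.74*y - 0.1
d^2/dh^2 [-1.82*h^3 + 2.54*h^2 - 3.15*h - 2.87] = 5.08 - 10.92*h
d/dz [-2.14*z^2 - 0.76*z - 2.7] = -4.28*z - 0.76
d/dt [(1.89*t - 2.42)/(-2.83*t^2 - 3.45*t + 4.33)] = (5.3487*t^2 - 13.6972*t - 0.1653)/(8.0089*t^4 + 19.527*t^3 - 12.6053*t^2 - 29.877*t + 18.7489)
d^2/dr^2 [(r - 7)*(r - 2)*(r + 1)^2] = 12*r^2 - 42*r - 6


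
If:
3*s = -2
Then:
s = -2/3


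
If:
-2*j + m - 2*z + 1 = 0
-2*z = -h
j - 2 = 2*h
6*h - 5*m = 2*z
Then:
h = -3/4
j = 1/2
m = -3/4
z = -3/8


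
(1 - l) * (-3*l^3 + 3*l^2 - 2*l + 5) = 3*l^4 - 6*l^3 + 5*l^2 - 7*l + 5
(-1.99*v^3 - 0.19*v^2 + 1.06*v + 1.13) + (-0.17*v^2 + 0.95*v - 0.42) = -1.99*v^3 - 0.36*v^2 + 2.01*v + 0.71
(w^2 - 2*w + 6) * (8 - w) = -w^3 + 10*w^2 - 22*w + 48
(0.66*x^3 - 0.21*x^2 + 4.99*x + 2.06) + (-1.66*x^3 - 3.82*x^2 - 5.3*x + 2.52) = -1.0*x^3 - 4.03*x^2 - 0.31*x + 4.58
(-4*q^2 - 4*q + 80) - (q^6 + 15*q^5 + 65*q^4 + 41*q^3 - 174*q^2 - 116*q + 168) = -q^6 - 15*q^5 - 65*q^4 - 41*q^3 + 170*q^2 + 112*q - 88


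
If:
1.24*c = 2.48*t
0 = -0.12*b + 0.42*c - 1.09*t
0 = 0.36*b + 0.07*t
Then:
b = 0.00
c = 0.00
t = 0.00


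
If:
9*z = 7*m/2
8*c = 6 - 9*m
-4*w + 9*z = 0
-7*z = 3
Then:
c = 195/98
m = -54/49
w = -27/28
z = -3/7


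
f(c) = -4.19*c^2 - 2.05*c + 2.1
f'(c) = -8.38*c - 2.05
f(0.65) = -1.00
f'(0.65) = -7.50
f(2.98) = -41.22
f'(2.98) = -27.02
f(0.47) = 0.21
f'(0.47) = -5.99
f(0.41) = 0.56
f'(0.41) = -5.49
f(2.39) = -26.73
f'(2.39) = -22.08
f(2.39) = -26.73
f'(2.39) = -22.08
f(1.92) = -17.28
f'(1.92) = -18.14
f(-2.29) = -15.18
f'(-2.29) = 17.14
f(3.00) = -41.76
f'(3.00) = -27.19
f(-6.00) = -136.44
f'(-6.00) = 48.23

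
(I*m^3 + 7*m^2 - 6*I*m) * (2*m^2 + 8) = 2*I*m^5 + 14*m^4 - 4*I*m^3 + 56*m^2 - 48*I*m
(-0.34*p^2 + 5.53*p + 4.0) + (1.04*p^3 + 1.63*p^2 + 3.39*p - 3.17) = 1.04*p^3 + 1.29*p^2 + 8.92*p + 0.83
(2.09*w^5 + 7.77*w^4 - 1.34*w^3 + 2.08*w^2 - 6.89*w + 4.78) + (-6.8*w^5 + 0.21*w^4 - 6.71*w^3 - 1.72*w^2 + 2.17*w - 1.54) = -4.71*w^5 + 7.98*w^4 - 8.05*w^3 + 0.36*w^2 - 4.72*w + 3.24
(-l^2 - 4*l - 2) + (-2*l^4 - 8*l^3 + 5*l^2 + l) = -2*l^4 - 8*l^3 + 4*l^2 - 3*l - 2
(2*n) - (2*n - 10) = 10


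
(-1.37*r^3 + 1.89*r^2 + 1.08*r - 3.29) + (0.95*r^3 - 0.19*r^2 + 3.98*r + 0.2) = -0.42*r^3 + 1.7*r^2 + 5.06*r - 3.09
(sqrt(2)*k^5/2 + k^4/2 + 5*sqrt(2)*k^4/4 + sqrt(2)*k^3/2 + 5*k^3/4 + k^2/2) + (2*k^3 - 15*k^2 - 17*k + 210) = sqrt(2)*k^5/2 + k^4/2 + 5*sqrt(2)*k^4/4 + sqrt(2)*k^3/2 + 13*k^3/4 - 29*k^2/2 - 17*k + 210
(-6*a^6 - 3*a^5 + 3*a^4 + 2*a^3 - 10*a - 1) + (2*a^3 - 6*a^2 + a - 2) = -6*a^6 - 3*a^5 + 3*a^4 + 4*a^3 - 6*a^2 - 9*a - 3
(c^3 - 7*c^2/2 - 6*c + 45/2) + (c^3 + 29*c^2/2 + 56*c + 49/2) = 2*c^3 + 11*c^2 + 50*c + 47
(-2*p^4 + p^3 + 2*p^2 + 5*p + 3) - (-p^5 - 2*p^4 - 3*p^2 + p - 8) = p^5 + p^3 + 5*p^2 + 4*p + 11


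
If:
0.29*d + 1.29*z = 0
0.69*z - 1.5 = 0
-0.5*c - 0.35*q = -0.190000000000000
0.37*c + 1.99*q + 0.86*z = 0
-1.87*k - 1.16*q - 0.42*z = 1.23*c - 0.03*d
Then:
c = 1.19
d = -9.67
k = -0.71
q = -1.16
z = 2.17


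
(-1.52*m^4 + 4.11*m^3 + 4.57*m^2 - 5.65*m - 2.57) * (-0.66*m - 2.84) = 1.0032*m^5 + 1.6042*m^4 - 14.6886*m^3 - 9.2498*m^2 + 17.7422*m + 7.2988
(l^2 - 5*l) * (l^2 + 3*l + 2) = l^4 - 2*l^3 - 13*l^2 - 10*l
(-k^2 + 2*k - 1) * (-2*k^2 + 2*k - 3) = 2*k^4 - 6*k^3 + 9*k^2 - 8*k + 3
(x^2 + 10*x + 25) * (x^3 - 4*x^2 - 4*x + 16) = x^5 + 6*x^4 - 19*x^3 - 124*x^2 + 60*x + 400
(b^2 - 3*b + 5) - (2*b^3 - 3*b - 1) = -2*b^3 + b^2 + 6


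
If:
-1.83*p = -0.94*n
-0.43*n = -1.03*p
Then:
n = 0.00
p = 0.00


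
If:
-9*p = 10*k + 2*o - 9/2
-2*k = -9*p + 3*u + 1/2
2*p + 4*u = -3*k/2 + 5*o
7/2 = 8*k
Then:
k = 7/16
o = -283/2336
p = 143/3504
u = -1177/3504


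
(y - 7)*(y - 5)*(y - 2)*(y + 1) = y^4 - 13*y^3 + 45*y^2 - 11*y - 70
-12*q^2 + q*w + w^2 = (-3*q + w)*(4*q + w)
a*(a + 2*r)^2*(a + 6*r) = a^4 + 10*a^3*r + 28*a^2*r^2 + 24*a*r^3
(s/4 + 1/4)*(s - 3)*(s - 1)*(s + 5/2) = s^4/4 - s^3/8 - 17*s^2/8 + s/8 + 15/8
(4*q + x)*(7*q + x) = 28*q^2 + 11*q*x + x^2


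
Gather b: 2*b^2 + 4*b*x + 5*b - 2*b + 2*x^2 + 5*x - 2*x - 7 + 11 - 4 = 2*b^2 + b*(4*x + 3) + 2*x^2 + 3*x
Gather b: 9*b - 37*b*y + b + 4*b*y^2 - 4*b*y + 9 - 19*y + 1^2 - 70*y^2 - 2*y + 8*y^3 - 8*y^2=b*(4*y^2 - 41*y + 10) + 8*y^3 - 78*y^2 - 21*y + 10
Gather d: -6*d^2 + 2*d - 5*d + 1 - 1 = -6*d^2 - 3*d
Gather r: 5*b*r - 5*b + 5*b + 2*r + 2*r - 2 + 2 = r*(5*b + 4)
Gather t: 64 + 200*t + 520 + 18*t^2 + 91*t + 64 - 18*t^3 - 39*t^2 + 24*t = -18*t^3 - 21*t^2 + 315*t + 648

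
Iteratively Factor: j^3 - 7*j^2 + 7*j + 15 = (j + 1)*(j^2 - 8*j + 15) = (j - 3)*(j + 1)*(j - 5)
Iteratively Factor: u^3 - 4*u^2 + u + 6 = (u + 1)*(u^2 - 5*u + 6) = (u - 2)*(u + 1)*(u - 3)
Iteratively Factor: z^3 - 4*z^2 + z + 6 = (z - 3)*(z^2 - z - 2) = (z - 3)*(z + 1)*(z - 2)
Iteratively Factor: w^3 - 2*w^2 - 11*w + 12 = (w - 4)*(w^2 + 2*w - 3) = (w - 4)*(w - 1)*(w + 3)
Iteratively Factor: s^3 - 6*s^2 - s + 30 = (s - 5)*(s^2 - s - 6) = (s - 5)*(s - 3)*(s + 2)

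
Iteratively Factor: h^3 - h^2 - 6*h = (h)*(h^2 - h - 6) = h*(h - 3)*(h + 2)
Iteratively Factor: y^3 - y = (y - 1)*(y^2 + y) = (y - 1)*(y + 1)*(y)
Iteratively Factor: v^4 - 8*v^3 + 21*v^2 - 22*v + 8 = (v - 2)*(v^3 - 6*v^2 + 9*v - 4) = (v - 2)*(v - 1)*(v^2 - 5*v + 4) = (v - 4)*(v - 2)*(v - 1)*(v - 1)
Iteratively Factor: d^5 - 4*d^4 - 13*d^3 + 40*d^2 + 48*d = (d)*(d^4 - 4*d^3 - 13*d^2 + 40*d + 48) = d*(d + 1)*(d^3 - 5*d^2 - 8*d + 48) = d*(d - 4)*(d + 1)*(d^2 - d - 12) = d*(d - 4)*(d + 1)*(d + 3)*(d - 4)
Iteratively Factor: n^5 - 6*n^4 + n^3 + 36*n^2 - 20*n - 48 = (n + 1)*(n^4 - 7*n^3 + 8*n^2 + 28*n - 48) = (n - 4)*(n + 1)*(n^3 - 3*n^2 - 4*n + 12) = (n - 4)*(n + 1)*(n + 2)*(n^2 - 5*n + 6) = (n - 4)*(n - 3)*(n + 1)*(n + 2)*(n - 2)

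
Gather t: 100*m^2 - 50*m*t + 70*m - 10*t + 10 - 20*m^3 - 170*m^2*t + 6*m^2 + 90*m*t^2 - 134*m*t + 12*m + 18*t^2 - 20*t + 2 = -20*m^3 + 106*m^2 + 82*m + t^2*(90*m + 18) + t*(-170*m^2 - 184*m - 30) + 12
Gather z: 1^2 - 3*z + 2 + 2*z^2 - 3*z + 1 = 2*z^2 - 6*z + 4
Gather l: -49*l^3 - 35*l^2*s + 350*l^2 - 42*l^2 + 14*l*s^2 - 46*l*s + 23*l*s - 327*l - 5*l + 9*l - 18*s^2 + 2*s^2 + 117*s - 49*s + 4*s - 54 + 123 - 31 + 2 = -49*l^3 + l^2*(308 - 35*s) + l*(14*s^2 - 23*s - 323) - 16*s^2 + 72*s + 40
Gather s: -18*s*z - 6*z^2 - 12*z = -18*s*z - 6*z^2 - 12*z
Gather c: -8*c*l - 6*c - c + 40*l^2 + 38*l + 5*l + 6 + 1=c*(-8*l - 7) + 40*l^2 + 43*l + 7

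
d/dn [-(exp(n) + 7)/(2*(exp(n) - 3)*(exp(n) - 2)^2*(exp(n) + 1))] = (3*exp(3*n) + 22*exp(2*n) - 73*exp(n) - 20)*exp(n)/(2*(exp(7*n) - 10*exp(6*n) + 34*exp(5*n) - 32*exp(4*n) - 55*exp(3*n) + 106*exp(2*n) + 12*exp(n) - 72))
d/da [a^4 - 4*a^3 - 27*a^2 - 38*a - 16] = 4*a^3 - 12*a^2 - 54*a - 38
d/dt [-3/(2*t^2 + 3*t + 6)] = 3*(4*t + 3)/(2*t^2 + 3*t + 6)^2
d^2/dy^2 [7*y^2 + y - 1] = 14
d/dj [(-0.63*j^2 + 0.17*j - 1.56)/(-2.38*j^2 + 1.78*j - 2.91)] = (-0.7168*j^2 - 3.759*j + 2.2821)/(5.6644*j^4 - 8.4728*j^3 + 17.02*j^2 - 10.3596*j + 8.4681)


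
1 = 1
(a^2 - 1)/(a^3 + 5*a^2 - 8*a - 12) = (a - 1)/(a^2 + 4*a - 12)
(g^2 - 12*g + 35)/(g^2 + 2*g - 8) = (g^2 - 12*g + 35)/(g^2 + 2*g - 8)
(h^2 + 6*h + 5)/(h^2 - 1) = (h + 5)/(h - 1)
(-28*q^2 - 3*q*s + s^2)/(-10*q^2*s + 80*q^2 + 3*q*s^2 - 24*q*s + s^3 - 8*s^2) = (28*q^2 + 3*q*s - s^2)/(10*q^2*s - 80*q^2 - 3*q*s^2 + 24*q*s - s^3 + 8*s^2)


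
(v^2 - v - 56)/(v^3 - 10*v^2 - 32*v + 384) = (v + 7)/(v^2 - 2*v - 48)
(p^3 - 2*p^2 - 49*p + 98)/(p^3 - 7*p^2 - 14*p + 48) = (p^2 - 49)/(p^2 - 5*p - 24)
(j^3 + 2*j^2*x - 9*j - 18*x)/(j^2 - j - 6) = (j^2 + 2*j*x + 3*j + 6*x)/(j + 2)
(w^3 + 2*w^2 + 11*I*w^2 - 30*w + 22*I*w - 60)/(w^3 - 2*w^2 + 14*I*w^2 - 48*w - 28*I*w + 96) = (w^2 + w*(2 + 5*I) + 10*I)/(w^2 + w*(-2 + 8*I) - 16*I)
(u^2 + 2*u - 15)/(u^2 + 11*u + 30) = (u - 3)/(u + 6)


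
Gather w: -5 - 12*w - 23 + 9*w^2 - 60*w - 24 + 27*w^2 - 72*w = 36*w^2 - 144*w - 52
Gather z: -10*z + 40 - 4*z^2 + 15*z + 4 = -4*z^2 + 5*z + 44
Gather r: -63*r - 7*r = -70*r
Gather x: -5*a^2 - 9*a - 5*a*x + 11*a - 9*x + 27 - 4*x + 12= -5*a^2 + 2*a + x*(-5*a - 13) + 39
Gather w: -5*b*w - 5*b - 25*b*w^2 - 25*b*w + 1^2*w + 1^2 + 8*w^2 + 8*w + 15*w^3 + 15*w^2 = -5*b + 15*w^3 + w^2*(23 - 25*b) + w*(9 - 30*b) + 1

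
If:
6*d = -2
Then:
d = -1/3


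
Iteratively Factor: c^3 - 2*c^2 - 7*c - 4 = (c + 1)*(c^2 - 3*c - 4) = (c - 4)*(c + 1)*(c + 1)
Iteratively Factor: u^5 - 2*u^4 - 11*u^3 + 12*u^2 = (u - 4)*(u^4 + 2*u^3 - 3*u^2) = u*(u - 4)*(u^3 + 2*u^2 - 3*u) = u*(u - 4)*(u - 1)*(u^2 + 3*u) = u^2*(u - 4)*(u - 1)*(u + 3)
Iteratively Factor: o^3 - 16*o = (o - 4)*(o^2 + 4*o) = o*(o - 4)*(o + 4)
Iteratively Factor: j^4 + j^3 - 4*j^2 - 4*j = (j + 2)*(j^3 - j^2 - 2*j) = (j + 1)*(j + 2)*(j^2 - 2*j) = j*(j + 1)*(j + 2)*(j - 2)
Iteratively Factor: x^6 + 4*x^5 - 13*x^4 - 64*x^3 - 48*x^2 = (x - 4)*(x^5 + 8*x^4 + 19*x^3 + 12*x^2) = (x - 4)*(x + 3)*(x^4 + 5*x^3 + 4*x^2) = x*(x - 4)*(x + 3)*(x^3 + 5*x^2 + 4*x) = x^2*(x - 4)*(x + 3)*(x^2 + 5*x + 4) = x^2*(x - 4)*(x + 1)*(x + 3)*(x + 4)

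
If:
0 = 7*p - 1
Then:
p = 1/7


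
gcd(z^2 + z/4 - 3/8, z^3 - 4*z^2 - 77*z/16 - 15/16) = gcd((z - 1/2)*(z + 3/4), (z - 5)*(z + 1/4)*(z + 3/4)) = z + 3/4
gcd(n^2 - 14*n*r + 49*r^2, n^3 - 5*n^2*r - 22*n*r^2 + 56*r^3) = -n + 7*r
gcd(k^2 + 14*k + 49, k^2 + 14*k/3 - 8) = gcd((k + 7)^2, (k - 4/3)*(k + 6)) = 1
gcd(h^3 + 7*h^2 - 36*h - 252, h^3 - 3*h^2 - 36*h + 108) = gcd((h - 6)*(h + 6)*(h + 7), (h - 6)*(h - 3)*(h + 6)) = h^2 - 36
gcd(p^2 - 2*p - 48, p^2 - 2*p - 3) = 1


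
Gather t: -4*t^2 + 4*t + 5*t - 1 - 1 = -4*t^2 + 9*t - 2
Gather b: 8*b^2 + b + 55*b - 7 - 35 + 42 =8*b^2 + 56*b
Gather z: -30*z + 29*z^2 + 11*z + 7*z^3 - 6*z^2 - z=7*z^3 + 23*z^2 - 20*z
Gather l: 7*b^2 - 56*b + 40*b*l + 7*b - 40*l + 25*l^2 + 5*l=7*b^2 - 49*b + 25*l^2 + l*(40*b - 35)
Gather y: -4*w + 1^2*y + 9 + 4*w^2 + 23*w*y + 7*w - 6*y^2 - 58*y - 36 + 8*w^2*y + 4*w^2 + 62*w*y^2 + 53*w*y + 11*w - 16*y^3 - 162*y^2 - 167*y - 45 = 8*w^2 + 14*w - 16*y^3 + y^2*(62*w - 168) + y*(8*w^2 + 76*w - 224) - 72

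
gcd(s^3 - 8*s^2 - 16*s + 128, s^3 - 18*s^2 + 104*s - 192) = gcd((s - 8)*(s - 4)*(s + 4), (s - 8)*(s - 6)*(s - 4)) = s^2 - 12*s + 32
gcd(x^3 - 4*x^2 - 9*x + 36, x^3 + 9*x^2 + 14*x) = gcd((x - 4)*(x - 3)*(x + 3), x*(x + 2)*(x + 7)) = 1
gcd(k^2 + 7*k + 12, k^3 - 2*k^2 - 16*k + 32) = k + 4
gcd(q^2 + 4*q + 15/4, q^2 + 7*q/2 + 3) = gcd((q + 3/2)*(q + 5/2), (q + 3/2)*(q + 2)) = q + 3/2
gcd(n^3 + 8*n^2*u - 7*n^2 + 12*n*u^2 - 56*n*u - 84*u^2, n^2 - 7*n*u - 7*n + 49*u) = n - 7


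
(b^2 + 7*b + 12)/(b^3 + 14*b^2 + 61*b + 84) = 1/(b + 7)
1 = 1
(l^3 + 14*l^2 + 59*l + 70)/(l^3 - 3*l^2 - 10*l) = (l^2 + 12*l + 35)/(l*(l - 5))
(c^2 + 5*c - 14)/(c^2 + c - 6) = (c + 7)/(c + 3)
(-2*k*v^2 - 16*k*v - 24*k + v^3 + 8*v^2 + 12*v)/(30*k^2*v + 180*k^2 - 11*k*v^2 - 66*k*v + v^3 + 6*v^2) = (-2*k*v - 4*k + v^2 + 2*v)/(30*k^2 - 11*k*v + v^2)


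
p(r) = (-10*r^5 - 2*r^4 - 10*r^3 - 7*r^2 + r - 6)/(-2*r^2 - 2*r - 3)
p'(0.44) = 1.52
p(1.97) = 29.55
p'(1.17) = 14.43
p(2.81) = 88.36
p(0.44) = 1.88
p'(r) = (4*r + 2)*(-10*r^5 - 2*r^4 - 10*r^3 - 7*r^2 + r - 6)/(-2*r^2 - 2*r - 3)^2 + (-50*r^4 - 8*r^3 - 30*r^2 - 14*r + 1)/(-2*r^2 - 2*r - 3)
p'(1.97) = 45.25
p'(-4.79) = 384.38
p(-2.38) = -82.17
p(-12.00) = -9225.10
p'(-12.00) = 2257.57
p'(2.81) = 98.32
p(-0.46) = 2.74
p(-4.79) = -638.31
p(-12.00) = -9225.10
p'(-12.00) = 2257.57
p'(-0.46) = -0.03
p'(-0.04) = -1.82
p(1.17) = 6.95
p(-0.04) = 2.07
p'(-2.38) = 105.98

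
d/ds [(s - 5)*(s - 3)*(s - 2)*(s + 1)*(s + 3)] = 5*s^4 - 24*s^3 - 18*s^2 + 128*s - 27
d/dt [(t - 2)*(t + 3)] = 2*t + 1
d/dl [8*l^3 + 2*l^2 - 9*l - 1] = 24*l^2 + 4*l - 9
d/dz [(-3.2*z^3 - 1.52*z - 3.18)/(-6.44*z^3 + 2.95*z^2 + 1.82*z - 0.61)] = (7.105427357601e-15*z^5 - 9.44*z^4 - 31.2256*z^3 - 51.0976*z^2 + 18.762*z + 6.7148)/(41.4736*z^6 - 37.996*z^5 - 14.7391*z^4 + 18.5948*z^3 - 0.2866*z^2 - 2.2204*z + 0.3721)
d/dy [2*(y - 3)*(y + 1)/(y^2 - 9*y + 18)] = -14/(y^2 - 12*y + 36)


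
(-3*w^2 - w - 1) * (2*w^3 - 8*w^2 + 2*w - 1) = -6*w^5 + 22*w^4 + 9*w^2 - w + 1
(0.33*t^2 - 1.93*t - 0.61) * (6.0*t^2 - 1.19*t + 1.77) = 1.98*t^4 - 11.9727*t^3 - 0.7792*t^2 - 2.6902*t - 1.0797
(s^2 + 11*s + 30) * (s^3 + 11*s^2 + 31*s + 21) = s^5 + 22*s^4 + 182*s^3 + 692*s^2 + 1161*s + 630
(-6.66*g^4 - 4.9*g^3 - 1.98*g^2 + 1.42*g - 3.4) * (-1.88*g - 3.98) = 12.5208*g^5 + 35.7188*g^4 + 23.2244*g^3 + 5.2108*g^2 + 0.7404*g + 13.532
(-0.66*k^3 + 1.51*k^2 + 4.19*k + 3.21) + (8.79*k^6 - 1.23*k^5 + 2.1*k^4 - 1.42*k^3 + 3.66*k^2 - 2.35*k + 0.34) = 8.79*k^6 - 1.23*k^5 + 2.1*k^4 - 2.08*k^3 + 5.17*k^2 + 1.84*k + 3.55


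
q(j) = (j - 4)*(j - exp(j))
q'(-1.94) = -7.17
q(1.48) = 7.34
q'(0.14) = -0.43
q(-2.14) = 13.86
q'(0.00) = -1.00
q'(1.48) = 5.64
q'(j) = j + (1 - exp(j))*(j - 4) - exp(j)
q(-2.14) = 13.86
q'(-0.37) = -2.41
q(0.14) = 3.90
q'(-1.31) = -5.46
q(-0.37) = 4.64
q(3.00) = 17.09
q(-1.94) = 12.38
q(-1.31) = 8.39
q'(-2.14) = -7.68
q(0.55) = 4.08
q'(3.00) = 2.00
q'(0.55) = 1.35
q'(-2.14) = -7.68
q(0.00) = 4.00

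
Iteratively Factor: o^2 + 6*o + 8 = (o + 2)*(o + 4)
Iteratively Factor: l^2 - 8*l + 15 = (l - 3)*(l - 5)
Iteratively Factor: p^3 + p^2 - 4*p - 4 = (p + 1)*(p^2 - 4) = (p + 1)*(p + 2)*(p - 2)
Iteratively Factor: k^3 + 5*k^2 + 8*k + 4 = (k + 1)*(k^2 + 4*k + 4) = (k + 1)*(k + 2)*(k + 2)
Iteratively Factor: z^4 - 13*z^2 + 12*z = (z - 1)*(z^3 + z^2 - 12*z) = z*(z - 1)*(z^2 + z - 12) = z*(z - 1)*(z + 4)*(z - 3)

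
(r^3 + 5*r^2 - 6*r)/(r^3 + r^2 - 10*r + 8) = r*(r + 6)/(r^2 + 2*r - 8)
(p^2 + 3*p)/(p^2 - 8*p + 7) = p*(p + 3)/(p^2 - 8*p + 7)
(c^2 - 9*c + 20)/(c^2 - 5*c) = (c - 4)/c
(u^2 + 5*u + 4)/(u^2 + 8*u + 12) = (u^2 + 5*u + 4)/(u^2 + 8*u + 12)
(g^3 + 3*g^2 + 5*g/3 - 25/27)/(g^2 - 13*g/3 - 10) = (9*g^2 + 12*g - 5)/(9*(g - 6))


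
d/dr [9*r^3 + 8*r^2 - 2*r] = 27*r^2 + 16*r - 2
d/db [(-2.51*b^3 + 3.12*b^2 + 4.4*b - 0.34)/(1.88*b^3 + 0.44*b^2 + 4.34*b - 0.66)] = (-6.97*b^4 - 38.3308*b^3 + 18.4922*b^2 - 3.8192*b - 1.4284)/(3.5344*b^6 + 1.6544*b^5 + 16.512*b^4 + 1.3376*b^3 + 18.2548*b^2 - 5.7288*b + 0.4356)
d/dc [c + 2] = 1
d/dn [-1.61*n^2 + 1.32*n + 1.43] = 1.32 - 3.22*n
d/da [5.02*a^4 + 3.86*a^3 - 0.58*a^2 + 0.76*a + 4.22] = 20.08*a^3 + 11.58*a^2 - 1.16*a + 0.76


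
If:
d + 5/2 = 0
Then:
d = -5/2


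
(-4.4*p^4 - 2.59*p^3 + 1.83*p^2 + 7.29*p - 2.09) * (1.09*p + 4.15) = -4.796*p^5 - 21.0831*p^4 - 8.7538*p^3 + 15.5406*p^2 + 27.9754*p - 8.6735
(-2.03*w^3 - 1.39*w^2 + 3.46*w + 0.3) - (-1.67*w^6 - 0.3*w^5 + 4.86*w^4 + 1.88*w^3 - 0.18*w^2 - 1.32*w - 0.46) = 1.67*w^6 + 0.3*w^5 - 4.86*w^4 - 3.91*w^3 - 1.21*w^2 + 4.78*w + 0.76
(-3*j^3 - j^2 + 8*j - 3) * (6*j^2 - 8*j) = -18*j^5 + 18*j^4 + 56*j^3 - 82*j^2 + 24*j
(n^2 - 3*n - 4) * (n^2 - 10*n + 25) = n^4 - 13*n^3 + 51*n^2 - 35*n - 100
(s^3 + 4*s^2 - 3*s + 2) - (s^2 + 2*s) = s^3 + 3*s^2 - 5*s + 2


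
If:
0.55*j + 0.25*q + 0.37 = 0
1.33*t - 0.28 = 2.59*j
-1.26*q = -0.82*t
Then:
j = -0.47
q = -0.45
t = -0.70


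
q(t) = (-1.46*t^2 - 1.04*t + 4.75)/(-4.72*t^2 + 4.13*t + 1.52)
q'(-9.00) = -0.01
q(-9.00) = 0.25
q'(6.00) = -0.01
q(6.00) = 0.38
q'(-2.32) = -0.16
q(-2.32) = 0.02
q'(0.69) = 0.33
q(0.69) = 1.57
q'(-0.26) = -2007.37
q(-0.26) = 38.71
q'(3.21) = -0.00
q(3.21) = 0.40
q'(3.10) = -0.00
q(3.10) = 0.40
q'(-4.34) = -0.04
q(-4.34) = 0.17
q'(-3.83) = -0.05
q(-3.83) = 0.15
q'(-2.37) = -0.15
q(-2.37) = 0.03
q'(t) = (-2.92*t - 1.04)/(-4.72*t^2 + 4.13*t + 1.52) + (9.44*t - 4.13)*(-1.46*t^2 - 1.04*t + 4.75)/(-4.72*t^2 + 4.13*t + 1.52)^2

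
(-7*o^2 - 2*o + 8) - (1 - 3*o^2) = -4*o^2 - 2*o + 7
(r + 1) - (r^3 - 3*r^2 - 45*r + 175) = -r^3 + 3*r^2 + 46*r - 174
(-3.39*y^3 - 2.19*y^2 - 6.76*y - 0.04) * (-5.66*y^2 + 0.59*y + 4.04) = 19.1874*y^5 + 10.3953*y^4 + 23.2739*y^3 - 12.6096*y^2 - 27.334*y - 0.1616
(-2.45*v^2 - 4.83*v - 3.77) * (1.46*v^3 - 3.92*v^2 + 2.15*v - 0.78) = -3.577*v^5 + 2.5522*v^4 + 8.1619*v^3 + 6.3049*v^2 - 4.3381*v + 2.9406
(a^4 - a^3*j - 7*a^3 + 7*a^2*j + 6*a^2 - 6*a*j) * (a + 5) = a^5 - a^4*j - 2*a^4 + 2*a^3*j - 29*a^3 + 29*a^2*j + 30*a^2 - 30*a*j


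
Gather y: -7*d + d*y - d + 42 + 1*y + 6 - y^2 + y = -8*d - y^2 + y*(d + 2) + 48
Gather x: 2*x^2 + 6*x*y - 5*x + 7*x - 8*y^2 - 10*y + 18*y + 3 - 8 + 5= 2*x^2 + x*(6*y + 2) - 8*y^2 + 8*y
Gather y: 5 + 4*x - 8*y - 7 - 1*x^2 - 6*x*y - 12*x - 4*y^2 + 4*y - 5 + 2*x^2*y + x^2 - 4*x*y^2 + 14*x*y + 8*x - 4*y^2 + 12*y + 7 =y^2*(-4*x - 8) + y*(2*x^2 + 8*x + 8)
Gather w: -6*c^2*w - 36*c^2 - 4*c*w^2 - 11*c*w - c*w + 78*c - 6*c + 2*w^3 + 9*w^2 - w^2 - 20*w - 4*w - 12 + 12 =-36*c^2 + 72*c + 2*w^3 + w^2*(8 - 4*c) + w*(-6*c^2 - 12*c - 24)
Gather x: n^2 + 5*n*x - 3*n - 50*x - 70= n^2 - 3*n + x*(5*n - 50) - 70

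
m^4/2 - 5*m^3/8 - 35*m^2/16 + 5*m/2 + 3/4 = (m/2 + 1)*(m - 2)*(m - 3/2)*(m + 1/4)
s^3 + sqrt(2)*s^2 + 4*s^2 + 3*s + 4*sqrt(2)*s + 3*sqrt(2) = (s + 1)*(s + 3)*(s + sqrt(2))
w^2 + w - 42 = (w - 6)*(w + 7)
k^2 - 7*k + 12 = (k - 4)*(k - 3)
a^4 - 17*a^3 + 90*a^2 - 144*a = a*(a - 8)*(a - 6)*(a - 3)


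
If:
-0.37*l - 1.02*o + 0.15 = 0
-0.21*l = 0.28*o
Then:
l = -0.38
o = 0.28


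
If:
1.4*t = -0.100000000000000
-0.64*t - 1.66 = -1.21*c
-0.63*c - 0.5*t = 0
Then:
No Solution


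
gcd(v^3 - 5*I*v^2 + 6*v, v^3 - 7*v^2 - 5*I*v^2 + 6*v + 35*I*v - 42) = v^2 - 5*I*v + 6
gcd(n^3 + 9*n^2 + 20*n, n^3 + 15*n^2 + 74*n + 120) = n^2 + 9*n + 20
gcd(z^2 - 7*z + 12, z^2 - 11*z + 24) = z - 3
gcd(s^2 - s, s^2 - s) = s^2 - s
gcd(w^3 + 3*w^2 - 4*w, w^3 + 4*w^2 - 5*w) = w^2 - w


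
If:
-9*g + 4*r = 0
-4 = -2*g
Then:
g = 2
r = 9/2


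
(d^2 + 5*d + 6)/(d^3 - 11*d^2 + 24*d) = (d^2 + 5*d + 6)/(d*(d^2 - 11*d + 24))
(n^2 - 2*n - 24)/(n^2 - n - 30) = (n + 4)/(n + 5)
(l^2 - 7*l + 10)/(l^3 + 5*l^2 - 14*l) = (l - 5)/(l*(l + 7))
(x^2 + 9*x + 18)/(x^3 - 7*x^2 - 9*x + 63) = (x + 6)/(x^2 - 10*x + 21)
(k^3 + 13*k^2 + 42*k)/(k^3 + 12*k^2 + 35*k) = (k + 6)/(k + 5)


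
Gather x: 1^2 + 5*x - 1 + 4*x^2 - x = 4*x^2 + 4*x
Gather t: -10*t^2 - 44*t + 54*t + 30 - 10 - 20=-10*t^2 + 10*t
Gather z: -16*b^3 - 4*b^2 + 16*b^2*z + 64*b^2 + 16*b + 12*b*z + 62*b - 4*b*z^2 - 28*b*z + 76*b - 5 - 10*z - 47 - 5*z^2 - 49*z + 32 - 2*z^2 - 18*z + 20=-16*b^3 + 60*b^2 + 154*b + z^2*(-4*b - 7) + z*(16*b^2 - 16*b - 77)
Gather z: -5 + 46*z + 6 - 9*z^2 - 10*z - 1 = -9*z^2 + 36*z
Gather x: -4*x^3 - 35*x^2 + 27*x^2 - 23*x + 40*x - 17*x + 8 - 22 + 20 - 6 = -4*x^3 - 8*x^2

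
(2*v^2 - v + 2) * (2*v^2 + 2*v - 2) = 4*v^4 + 2*v^3 - 2*v^2 + 6*v - 4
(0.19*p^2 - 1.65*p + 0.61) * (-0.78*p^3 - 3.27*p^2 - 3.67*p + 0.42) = -0.1482*p^5 + 0.6657*p^4 + 4.2224*p^3 + 4.1406*p^2 - 2.9317*p + 0.2562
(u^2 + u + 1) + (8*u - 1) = u^2 + 9*u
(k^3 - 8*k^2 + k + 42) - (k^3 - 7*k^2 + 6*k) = -k^2 - 5*k + 42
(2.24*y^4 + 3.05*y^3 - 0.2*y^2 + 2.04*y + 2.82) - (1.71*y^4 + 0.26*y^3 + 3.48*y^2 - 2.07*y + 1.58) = 0.53*y^4 + 2.79*y^3 - 3.68*y^2 + 4.11*y + 1.24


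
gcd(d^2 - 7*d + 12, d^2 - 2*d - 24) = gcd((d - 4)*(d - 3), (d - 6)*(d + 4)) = 1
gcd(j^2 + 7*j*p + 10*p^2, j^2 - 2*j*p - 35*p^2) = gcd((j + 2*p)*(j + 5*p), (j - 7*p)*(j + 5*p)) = j + 5*p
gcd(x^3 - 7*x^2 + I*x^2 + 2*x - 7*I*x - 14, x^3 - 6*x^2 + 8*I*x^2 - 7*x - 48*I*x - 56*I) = x - 7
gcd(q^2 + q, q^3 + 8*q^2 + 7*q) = q^2 + q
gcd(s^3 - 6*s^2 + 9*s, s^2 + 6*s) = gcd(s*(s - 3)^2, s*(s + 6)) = s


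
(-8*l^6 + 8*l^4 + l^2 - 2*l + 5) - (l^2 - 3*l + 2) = -8*l^6 + 8*l^4 + l + 3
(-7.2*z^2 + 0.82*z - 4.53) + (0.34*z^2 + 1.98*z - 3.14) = -6.86*z^2 + 2.8*z - 7.67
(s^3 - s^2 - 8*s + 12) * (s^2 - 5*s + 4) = s^5 - 6*s^4 + s^3 + 48*s^2 - 92*s + 48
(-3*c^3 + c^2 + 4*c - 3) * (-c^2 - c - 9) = 3*c^5 + 2*c^4 + 22*c^3 - 10*c^2 - 33*c + 27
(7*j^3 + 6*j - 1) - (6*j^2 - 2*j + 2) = 7*j^3 - 6*j^2 + 8*j - 3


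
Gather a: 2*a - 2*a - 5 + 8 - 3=0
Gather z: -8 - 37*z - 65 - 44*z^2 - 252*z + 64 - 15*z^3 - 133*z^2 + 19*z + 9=-15*z^3 - 177*z^2 - 270*z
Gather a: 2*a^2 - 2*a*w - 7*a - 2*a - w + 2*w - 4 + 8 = 2*a^2 + a*(-2*w - 9) + w + 4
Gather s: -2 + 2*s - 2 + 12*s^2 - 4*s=12*s^2 - 2*s - 4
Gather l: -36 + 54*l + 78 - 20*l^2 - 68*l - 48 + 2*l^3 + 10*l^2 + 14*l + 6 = 2*l^3 - 10*l^2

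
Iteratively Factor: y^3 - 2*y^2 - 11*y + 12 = (y + 3)*(y^2 - 5*y + 4) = (y - 1)*(y + 3)*(y - 4)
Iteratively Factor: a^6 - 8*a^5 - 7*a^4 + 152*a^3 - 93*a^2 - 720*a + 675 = (a + 3)*(a^5 - 11*a^4 + 26*a^3 + 74*a^2 - 315*a + 225) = (a - 5)*(a + 3)*(a^4 - 6*a^3 - 4*a^2 + 54*a - 45) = (a - 5)*(a + 3)^2*(a^3 - 9*a^2 + 23*a - 15) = (a - 5)*(a - 3)*(a + 3)^2*(a^2 - 6*a + 5) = (a - 5)*(a - 3)*(a - 1)*(a + 3)^2*(a - 5)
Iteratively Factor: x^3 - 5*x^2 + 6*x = (x - 3)*(x^2 - 2*x) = (x - 3)*(x - 2)*(x)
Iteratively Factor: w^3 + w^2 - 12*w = (w + 4)*(w^2 - 3*w) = (w - 3)*(w + 4)*(w)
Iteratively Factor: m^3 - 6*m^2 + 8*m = (m - 4)*(m^2 - 2*m) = m*(m - 4)*(m - 2)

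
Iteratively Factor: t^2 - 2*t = (t)*(t - 2)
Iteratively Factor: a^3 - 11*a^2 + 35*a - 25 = (a - 5)*(a^2 - 6*a + 5) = (a - 5)*(a - 1)*(a - 5)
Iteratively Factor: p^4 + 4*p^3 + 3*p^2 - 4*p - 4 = (p + 2)*(p^3 + 2*p^2 - p - 2) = (p + 1)*(p + 2)*(p^2 + p - 2) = (p + 1)*(p + 2)^2*(p - 1)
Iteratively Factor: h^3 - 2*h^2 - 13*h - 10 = (h + 1)*(h^2 - 3*h - 10) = (h + 1)*(h + 2)*(h - 5)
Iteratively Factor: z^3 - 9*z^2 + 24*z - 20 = (z - 2)*(z^2 - 7*z + 10) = (z - 2)^2*(z - 5)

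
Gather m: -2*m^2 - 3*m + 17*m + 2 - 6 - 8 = -2*m^2 + 14*m - 12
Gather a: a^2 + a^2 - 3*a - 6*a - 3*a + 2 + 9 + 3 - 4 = 2*a^2 - 12*a + 10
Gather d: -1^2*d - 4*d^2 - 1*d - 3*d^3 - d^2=-3*d^3 - 5*d^2 - 2*d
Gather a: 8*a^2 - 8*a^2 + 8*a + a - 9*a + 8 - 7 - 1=0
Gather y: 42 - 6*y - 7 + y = 35 - 5*y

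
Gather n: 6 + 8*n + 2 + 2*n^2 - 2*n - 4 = 2*n^2 + 6*n + 4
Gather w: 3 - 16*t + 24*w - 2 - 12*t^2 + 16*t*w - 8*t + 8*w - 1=-12*t^2 - 24*t + w*(16*t + 32)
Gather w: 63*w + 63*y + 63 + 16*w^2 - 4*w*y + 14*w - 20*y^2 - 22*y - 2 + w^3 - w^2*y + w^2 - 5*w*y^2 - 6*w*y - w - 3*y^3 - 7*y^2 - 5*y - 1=w^3 + w^2*(17 - y) + w*(-5*y^2 - 10*y + 76) - 3*y^3 - 27*y^2 + 36*y + 60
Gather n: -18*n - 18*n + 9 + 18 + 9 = 36 - 36*n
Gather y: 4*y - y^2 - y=-y^2 + 3*y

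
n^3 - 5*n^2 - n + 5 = (n - 5)*(n - 1)*(n + 1)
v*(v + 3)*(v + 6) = v^3 + 9*v^2 + 18*v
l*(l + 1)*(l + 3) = l^3 + 4*l^2 + 3*l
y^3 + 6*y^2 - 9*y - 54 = (y - 3)*(y + 3)*(y + 6)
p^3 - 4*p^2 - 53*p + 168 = (p - 8)*(p - 3)*(p + 7)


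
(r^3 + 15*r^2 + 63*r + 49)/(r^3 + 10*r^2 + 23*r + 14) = (r + 7)/(r + 2)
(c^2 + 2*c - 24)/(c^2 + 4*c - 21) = (c^2 + 2*c - 24)/(c^2 + 4*c - 21)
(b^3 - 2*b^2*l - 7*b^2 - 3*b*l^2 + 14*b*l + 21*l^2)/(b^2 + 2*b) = (b^3 - 2*b^2*l - 7*b^2 - 3*b*l^2 + 14*b*l + 21*l^2)/(b*(b + 2))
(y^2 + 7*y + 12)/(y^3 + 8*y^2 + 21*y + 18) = (y + 4)/(y^2 + 5*y + 6)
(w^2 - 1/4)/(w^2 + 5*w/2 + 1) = (w - 1/2)/(w + 2)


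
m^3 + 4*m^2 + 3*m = m*(m + 1)*(m + 3)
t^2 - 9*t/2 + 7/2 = (t - 7/2)*(t - 1)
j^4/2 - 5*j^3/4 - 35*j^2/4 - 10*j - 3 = (j/2 + 1)*(j - 6)*(j + 1/2)*(j + 1)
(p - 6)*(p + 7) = p^2 + p - 42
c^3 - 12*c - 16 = (c - 4)*(c + 2)^2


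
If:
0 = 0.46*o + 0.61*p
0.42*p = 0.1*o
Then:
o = 0.00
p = 0.00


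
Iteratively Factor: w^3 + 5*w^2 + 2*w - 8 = (w - 1)*(w^2 + 6*w + 8) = (w - 1)*(w + 4)*(w + 2)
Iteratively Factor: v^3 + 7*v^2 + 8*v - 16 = (v + 4)*(v^2 + 3*v - 4) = (v - 1)*(v + 4)*(v + 4)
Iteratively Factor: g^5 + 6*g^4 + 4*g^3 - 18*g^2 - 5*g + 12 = (g + 1)*(g^4 + 5*g^3 - g^2 - 17*g + 12) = (g + 1)*(g + 4)*(g^3 + g^2 - 5*g + 3) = (g - 1)*(g + 1)*(g + 4)*(g^2 + 2*g - 3) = (g - 1)^2*(g + 1)*(g + 4)*(g + 3)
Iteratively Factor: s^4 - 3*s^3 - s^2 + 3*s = (s - 1)*(s^3 - 2*s^2 - 3*s) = (s - 3)*(s - 1)*(s^2 + s) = s*(s - 3)*(s - 1)*(s + 1)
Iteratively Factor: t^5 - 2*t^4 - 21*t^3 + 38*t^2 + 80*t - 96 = (t - 4)*(t^4 + 2*t^3 - 13*t^2 - 14*t + 24) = (t - 4)*(t - 1)*(t^3 + 3*t^2 - 10*t - 24) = (t - 4)*(t - 1)*(t + 2)*(t^2 + t - 12) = (t - 4)*(t - 3)*(t - 1)*(t + 2)*(t + 4)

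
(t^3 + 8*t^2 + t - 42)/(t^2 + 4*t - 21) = (t^2 + t - 6)/(t - 3)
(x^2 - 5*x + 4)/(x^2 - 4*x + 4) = (x^2 - 5*x + 4)/(x^2 - 4*x + 4)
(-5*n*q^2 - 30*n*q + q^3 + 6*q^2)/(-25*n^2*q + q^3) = (q + 6)/(5*n + q)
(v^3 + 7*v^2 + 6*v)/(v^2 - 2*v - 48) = v*(v + 1)/(v - 8)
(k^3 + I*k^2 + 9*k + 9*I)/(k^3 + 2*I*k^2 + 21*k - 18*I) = (k^2 + 4*I*k - 3)/(k^2 + 5*I*k + 6)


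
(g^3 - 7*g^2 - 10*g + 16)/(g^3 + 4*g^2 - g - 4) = (g^2 - 6*g - 16)/(g^2 + 5*g + 4)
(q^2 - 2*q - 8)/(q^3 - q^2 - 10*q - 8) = 1/(q + 1)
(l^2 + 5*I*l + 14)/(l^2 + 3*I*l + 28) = (l - 2*I)/(l - 4*I)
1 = 1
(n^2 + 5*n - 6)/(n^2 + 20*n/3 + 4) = 3*(n - 1)/(3*n + 2)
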